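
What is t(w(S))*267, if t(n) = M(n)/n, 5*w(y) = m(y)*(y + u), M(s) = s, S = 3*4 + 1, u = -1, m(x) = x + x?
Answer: 267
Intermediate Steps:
m(x) = 2*x
S = 13 (S = 12 + 1 = 13)
w(y) = 2*y*(-1 + y)/5 (w(y) = ((2*y)*(y - 1))/5 = ((2*y)*(-1 + y))/5 = (2*y*(-1 + y))/5 = 2*y*(-1 + y)/5)
t(n) = 1 (t(n) = n/n = 1)
t(w(S))*267 = 1*267 = 267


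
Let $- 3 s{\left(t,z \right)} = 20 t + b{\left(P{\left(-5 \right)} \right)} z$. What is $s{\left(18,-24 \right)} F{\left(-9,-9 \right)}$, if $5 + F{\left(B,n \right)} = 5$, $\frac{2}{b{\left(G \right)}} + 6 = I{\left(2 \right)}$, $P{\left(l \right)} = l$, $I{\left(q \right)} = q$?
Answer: $0$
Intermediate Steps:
$b{\left(G \right)} = - \frac{1}{2}$ ($b{\left(G \right)} = \frac{2}{-6 + 2} = \frac{2}{-4} = 2 \left(- \frac{1}{4}\right) = - \frac{1}{2}$)
$F{\left(B,n \right)} = 0$ ($F{\left(B,n \right)} = -5 + 5 = 0$)
$s{\left(t,z \right)} = - \frac{20 t}{3} + \frac{z}{6}$ ($s{\left(t,z \right)} = - \frac{20 t - \frac{z}{2}}{3} = - \frac{20 t}{3} + \frac{z}{6}$)
$s{\left(18,-24 \right)} F{\left(-9,-9 \right)} = \left(\left(- \frac{20}{3}\right) 18 + \frac{1}{6} \left(-24\right)\right) 0 = \left(-120 - 4\right) 0 = \left(-124\right) 0 = 0$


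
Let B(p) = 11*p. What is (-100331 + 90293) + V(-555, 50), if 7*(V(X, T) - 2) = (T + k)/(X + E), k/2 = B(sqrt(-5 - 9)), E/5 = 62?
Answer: -3442358/343 - 22*I*sqrt(14)/1715 ≈ -10036.0 - 0.047998*I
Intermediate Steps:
E = 310 (E = 5*62 = 310)
k = 22*I*sqrt(14) (k = 2*(11*sqrt(-5 - 9)) = 2*(11*sqrt(-14)) = 2*(11*(I*sqrt(14))) = 2*(11*I*sqrt(14)) = 22*I*sqrt(14) ≈ 82.316*I)
V(X, T) = 2 + (T + 22*I*sqrt(14))/(7*(310 + X)) (V(X, T) = 2 + ((T + 22*I*sqrt(14))/(X + 310))/7 = 2 + ((T + 22*I*sqrt(14))/(310 + X))/7 = 2 + (T + 22*I*sqrt(14))/(7*(310 + X)))
(-100331 + 90293) + V(-555, 50) = (-100331 + 90293) + (4340 + 50 + 14*(-555) + 22*I*sqrt(14))/(7*(310 - 555)) = -10038 + (1/7)*(4340 + 50 - 7770 + 22*I*sqrt(14))/(-245) = -10038 + (1/7)*(-1/245)*(-3380 + 22*I*sqrt(14)) = -10038 + (676/343 - 22*I*sqrt(14)/1715) = -3442358/343 - 22*I*sqrt(14)/1715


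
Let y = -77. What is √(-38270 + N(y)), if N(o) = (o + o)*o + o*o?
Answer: I*√20483 ≈ 143.12*I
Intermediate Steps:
N(o) = 3*o² (N(o) = (2*o)*o + o² = 2*o² + o² = 3*o²)
√(-38270 + N(y)) = √(-38270 + 3*(-77)²) = √(-38270 + 3*5929) = √(-38270 + 17787) = √(-20483) = I*√20483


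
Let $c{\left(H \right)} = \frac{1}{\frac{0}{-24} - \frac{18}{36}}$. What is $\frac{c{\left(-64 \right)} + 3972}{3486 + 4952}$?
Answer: $\frac{1985}{4219} \approx 0.47049$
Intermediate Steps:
$c{\left(H \right)} = -2$ ($c{\left(H \right)} = \frac{1}{0 \left(- \frac{1}{24}\right) - \frac{1}{2}} = \frac{1}{0 - \frac{1}{2}} = \frac{1}{- \frac{1}{2}} = -2$)
$\frac{c{\left(-64 \right)} + 3972}{3486 + 4952} = \frac{-2 + 3972}{3486 + 4952} = \frac{3970}{8438} = 3970 \cdot \frac{1}{8438} = \frac{1985}{4219}$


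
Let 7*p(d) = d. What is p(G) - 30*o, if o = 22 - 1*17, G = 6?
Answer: -1044/7 ≈ -149.14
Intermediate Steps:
p(d) = d/7
o = 5 (o = 22 - 17 = 5)
p(G) - 30*o = (⅐)*6 - 30*5 = 6/7 - 150 = -1044/7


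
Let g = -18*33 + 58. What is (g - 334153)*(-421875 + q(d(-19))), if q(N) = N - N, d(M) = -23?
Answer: 141196921875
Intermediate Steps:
q(N) = 0
g = -536 (g = -594 + 58 = -536)
(g - 334153)*(-421875 + q(d(-19))) = (-536 - 334153)*(-421875 + 0) = -334689*(-421875) = 141196921875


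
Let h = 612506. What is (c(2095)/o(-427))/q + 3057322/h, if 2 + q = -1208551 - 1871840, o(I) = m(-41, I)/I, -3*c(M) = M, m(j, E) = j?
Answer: 579465790399024/116035690483767 ≈ 4.9939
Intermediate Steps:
c(M) = -M/3
o(I) = -41/I
q = -3080393 (q = -2 + (-1208551 - 1871840) = -2 - 3080391 = -3080393)
(c(2095)/o(-427))/q + 3057322/h = ((-1/3*2095)/((-41/(-427))))/(-3080393) + 3057322/612506 = -2095/(3*((-41*(-1/427))))*(-1/3080393) + 3057322*(1/612506) = -2095/(3*41/427)*(-1/3080393) + 1528661/306253 = -2095/3*427/41*(-1/3080393) + 1528661/306253 = -894565/123*(-1/3080393) + 1528661/306253 = 894565/378888339 + 1528661/306253 = 579465790399024/116035690483767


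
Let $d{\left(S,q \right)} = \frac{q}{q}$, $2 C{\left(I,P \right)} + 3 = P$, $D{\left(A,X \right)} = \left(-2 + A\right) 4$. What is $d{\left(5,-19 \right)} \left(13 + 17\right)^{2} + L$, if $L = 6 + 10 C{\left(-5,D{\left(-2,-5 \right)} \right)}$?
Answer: $811$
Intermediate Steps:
$D{\left(A,X \right)} = -8 + 4 A$
$C{\left(I,P \right)} = - \frac{3}{2} + \frac{P}{2}$
$d{\left(S,q \right)} = 1$
$L = -89$ ($L = 6 + 10 \left(- \frac{3}{2} + \frac{-8 + 4 \left(-2\right)}{2}\right) = 6 + 10 \left(- \frac{3}{2} + \frac{-8 - 8}{2}\right) = 6 + 10 \left(- \frac{3}{2} + \frac{1}{2} \left(-16\right)\right) = 6 + 10 \left(- \frac{3}{2} - 8\right) = 6 + 10 \left(- \frac{19}{2}\right) = 6 - 95 = -89$)
$d{\left(5,-19 \right)} \left(13 + 17\right)^{2} + L = 1 \left(13 + 17\right)^{2} - 89 = 1 \cdot 30^{2} - 89 = 1 \cdot 900 - 89 = 900 - 89 = 811$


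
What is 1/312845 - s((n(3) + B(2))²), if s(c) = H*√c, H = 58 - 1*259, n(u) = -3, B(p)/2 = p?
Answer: 62881846/312845 ≈ 201.00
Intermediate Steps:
B(p) = 2*p
H = -201 (H = 58 - 259 = -201)
s(c) = -201*√c
1/312845 - s((n(3) + B(2))²) = 1/312845 - (-201)*√((-3 + 2*2)²) = 1/312845 - (-201)*√((-3 + 4)²) = 1/312845 - (-201)*√(1²) = 1/312845 - (-201)*√1 = 1/312845 - (-201) = 1/312845 - 1*(-201) = 1/312845 + 201 = 62881846/312845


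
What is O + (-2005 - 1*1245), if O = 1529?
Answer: -1721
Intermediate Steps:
O + (-2005 - 1*1245) = 1529 + (-2005 - 1*1245) = 1529 + (-2005 - 1245) = 1529 - 3250 = -1721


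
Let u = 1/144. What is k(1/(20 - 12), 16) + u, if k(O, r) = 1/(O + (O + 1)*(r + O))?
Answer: 10385/168336 ≈ 0.061692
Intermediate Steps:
k(O, r) = 1/(O + (1 + O)*(O + r))
u = 1/144 ≈ 0.0069444
k(1/(20 - 12), 16) + u = 1/(16 + (1/(20 - 12))**2 + 2/(20 - 12) + 16/(20 - 12)) + 1/144 = 1/(16 + (1/8)**2 + 2/8 + 16/8) + 1/144 = 1/(16 + (1/8)**2 + 2*(1/8) + (1/8)*16) + 1/144 = 1/(16 + 1/64 + 1/4 + 2) + 1/144 = 1/(1169/64) + 1/144 = 64/1169 + 1/144 = 10385/168336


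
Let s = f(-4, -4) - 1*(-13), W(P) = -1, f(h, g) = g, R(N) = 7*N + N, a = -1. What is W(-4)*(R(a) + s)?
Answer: -1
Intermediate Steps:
R(N) = 8*N
s = 9 (s = -4 - 1*(-13) = -4 + 13 = 9)
W(-4)*(R(a) + s) = -(8*(-1) + 9) = -(-8 + 9) = -1*1 = -1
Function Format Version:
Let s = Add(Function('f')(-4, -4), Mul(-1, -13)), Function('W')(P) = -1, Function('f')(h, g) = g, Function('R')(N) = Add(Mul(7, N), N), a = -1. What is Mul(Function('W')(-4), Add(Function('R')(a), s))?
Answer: -1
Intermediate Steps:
Function('R')(N) = Mul(8, N)
s = 9 (s = Add(-4, Mul(-1, -13)) = Add(-4, 13) = 9)
Mul(Function('W')(-4), Add(Function('R')(a), s)) = Mul(-1, Add(Mul(8, -1), 9)) = Mul(-1, Add(-8, 9)) = Mul(-1, 1) = -1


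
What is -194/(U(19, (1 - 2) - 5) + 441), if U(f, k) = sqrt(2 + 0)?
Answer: -85554/194479 + 194*sqrt(2)/194479 ≈ -0.43850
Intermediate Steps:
U(f, k) = sqrt(2)
-194/(U(19, (1 - 2) - 5) + 441) = -194/(sqrt(2) + 441) = -194/(441 + sqrt(2))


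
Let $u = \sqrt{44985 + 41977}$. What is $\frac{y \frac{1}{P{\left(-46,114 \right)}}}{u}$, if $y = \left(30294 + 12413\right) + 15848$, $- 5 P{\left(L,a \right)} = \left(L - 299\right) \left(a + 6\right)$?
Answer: $\frac{11711 \sqrt{86962}}{144009072} \approx 0.023981$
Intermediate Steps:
$u = \sqrt{86962} \approx 294.89$
$P{\left(L,a \right)} = - \frac{\left(-299 + L\right) \left(6 + a\right)}{5}$ ($P{\left(L,a \right)} = - \frac{\left(L - 299\right) \left(a + 6\right)}{5} = - \frac{\left(-299 + L\right) \left(6 + a\right)}{5}$)
$y = 58555$ ($y = 42707 + 15848 = 58555$)
$\frac{y \frac{1}{P{\left(-46,114 \right)}}}{u} = \frac{58555 \frac{1}{\frac{1794}{5} - - \frac{276}{5} + \frac{299}{5} \cdot 114 - \left(- \frac{46}{5}\right) 114}}{\sqrt{86962}} = \frac{58555}{\frac{1794}{5} + \frac{276}{5} + \frac{34086}{5} + \frac{5244}{5}} \frac{\sqrt{86962}}{86962} = \frac{58555}{8280} \frac{\sqrt{86962}}{86962} = 58555 \cdot \frac{1}{8280} \frac{\sqrt{86962}}{86962} = \frac{11711 \frac{\sqrt{86962}}{86962}}{1656} = \frac{11711 \sqrt{86962}}{144009072}$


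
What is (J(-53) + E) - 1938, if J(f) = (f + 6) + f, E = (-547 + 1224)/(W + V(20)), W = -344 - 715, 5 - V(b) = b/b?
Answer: -2150767/1055 ≈ -2038.6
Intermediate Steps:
V(b) = 4 (V(b) = 5 - b/b = 5 - 1*1 = 5 - 1 = 4)
W = -1059
E = -677/1055 (E = (-547 + 1224)/(-1059 + 4) = 677/(-1055) = 677*(-1/1055) = -677/1055 ≈ -0.64171)
J(f) = 6 + 2*f (J(f) = (6 + f) + f = 6 + 2*f)
(J(-53) + E) - 1938 = ((6 + 2*(-53)) - 677/1055) - 1938 = ((6 - 106) - 677/1055) - 1938 = (-100 - 677/1055) - 1938 = -106177/1055 - 1938 = -2150767/1055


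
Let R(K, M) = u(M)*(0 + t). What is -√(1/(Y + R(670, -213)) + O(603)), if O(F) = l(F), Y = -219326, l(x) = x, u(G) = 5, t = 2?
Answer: -√7251000754463/109658 ≈ -24.556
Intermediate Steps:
R(K, M) = 10 (R(K, M) = 5*(0 + 2) = 5*2 = 10)
O(F) = F
-√(1/(Y + R(670, -213)) + O(603)) = -√(1/(-219326 + 10) + 603) = -√(1/(-219316) + 603) = -√(-1/219316 + 603) = -√(132247547/219316) = -√7251000754463/109658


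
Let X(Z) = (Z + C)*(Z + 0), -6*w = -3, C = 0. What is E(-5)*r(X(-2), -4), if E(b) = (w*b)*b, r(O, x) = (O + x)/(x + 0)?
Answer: 0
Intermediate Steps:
w = ½ (w = -⅙*(-3) = ½ ≈ 0.50000)
X(Z) = Z² (X(Z) = (Z + 0)*(Z + 0) = Z*Z = Z²)
r(O, x) = (O + x)/x
E(b) = b²/2 (E(b) = (b/2)*b = b²/2)
E(-5)*r(X(-2), -4) = ((½)*(-5)²)*(((-2)² - 4)/(-4)) = ((½)*25)*(-(4 - 4)/4) = 25*(-¼*0)/2 = (25/2)*0 = 0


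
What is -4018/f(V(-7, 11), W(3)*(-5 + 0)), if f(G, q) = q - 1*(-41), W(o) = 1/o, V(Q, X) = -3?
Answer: -6027/59 ≈ -102.15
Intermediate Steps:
f(G, q) = 41 + q (f(G, q) = q + 41 = 41 + q)
-4018/f(V(-7, 11), W(3)*(-5 + 0)) = -4018/(41 + (-5 + 0)/3) = -4018/(41 + (1/3)*(-5)) = -4018/(41 - 5/3) = -4018/118/3 = -4018*3/118 = -6027/59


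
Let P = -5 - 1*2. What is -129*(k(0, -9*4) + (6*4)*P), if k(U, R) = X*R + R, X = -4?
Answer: 7740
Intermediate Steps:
P = -7 (P = -5 - 2 = -7)
k(U, R) = -3*R (k(U, R) = -4*R + R = -3*R)
-129*(k(0, -9*4) + (6*4)*P) = -129*(-(-27)*4 + (6*4)*(-7)) = -129*(-3*(-36) + 24*(-7)) = -129*(108 - 168) = -129*(-60) = 7740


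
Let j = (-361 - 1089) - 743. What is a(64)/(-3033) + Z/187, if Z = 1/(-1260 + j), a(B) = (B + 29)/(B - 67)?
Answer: 6671336/652813821 ≈ 0.010219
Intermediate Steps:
j = -2193 (j = -1450 - 743 = -2193)
a(B) = (29 + B)/(-67 + B)
Z = -1/3453 (Z = 1/(-1260 - 2193) = 1/(-3453) = -1/3453 ≈ -0.00028960)
a(64)/(-3033) + Z/187 = ((29 + 64)/(-67 + 64))/(-3033) - 1/3453/187 = (93/(-3))*(-1/3033) - 1/3453*1/187 = -1/3*93*(-1/3033) - 1/645711 = -31*(-1/3033) - 1/645711 = 31/3033 - 1/645711 = 6671336/652813821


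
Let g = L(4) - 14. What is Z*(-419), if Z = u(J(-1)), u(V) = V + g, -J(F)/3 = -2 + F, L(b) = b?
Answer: 419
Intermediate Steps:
g = -10 (g = 4 - 14 = -10)
J(F) = 6 - 3*F (J(F) = -3*(-2 + F) = 6 - 3*F)
u(V) = -10 + V (u(V) = V - 10 = -10 + V)
Z = -1 (Z = -10 + (6 - 3*(-1)) = -10 + (6 + 3) = -10 + 9 = -1)
Z*(-419) = -1*(-419) = 419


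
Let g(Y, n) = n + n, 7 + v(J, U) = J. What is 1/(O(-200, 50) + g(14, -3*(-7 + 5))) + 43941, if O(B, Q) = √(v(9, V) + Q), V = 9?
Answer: 1010646/23 - √13/46 ≈ 43941.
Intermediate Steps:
v(J, U) = -7 + J
O(B, Q) = √(2 + Q) (O(B, Q) = √((-7 + 9) + Q) = √(2 + Q))
g(Y, n) = 2*n
1/(O(-200, 50) + g(14, -3*(-7 + 5))) + 43941 = 1/(√(2 + 50) + 2*(-3*(-7 + 5))) + 43941 = 1/(√52 + 2*(-3*(-2))) + 43941 = 1/(2*√13 + 2*6) + 43941 = 1/(2*√13 + 12) + 43941 = 1/(12 + 2*√13) + 43941 = 43941 + 1/(12 + 2*√13)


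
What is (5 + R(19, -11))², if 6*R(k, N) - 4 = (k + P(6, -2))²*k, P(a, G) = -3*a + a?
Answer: 931225/36 ≈ 25867.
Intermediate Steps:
P(a, G) = -2*a
R(k, N) = ⅔ + k*(-12 + k)²/6 (R(k, N) = ⅔ + ((k - 2*6)²*k)/6 = ⅔ + ((k - 12)²*k)/6 = ⅔ + ((-12 + k)²*k)/6 = ⅔ + (k*(-12 + k)²)/6 = ⅔ + k*(-12 + k)²/6)
(5 + R(19, -11))² = (5 + (⅔ + (⅙)*19*(-12 + 19)²))² = (5 + (⅔ + (⅙)*19*7²))² = (5 + (⅔ + (⅙)*19*49))² = (5 + (⅔ + 931/6))² = (5 + 935/6)² = (965/6)² = 931225/36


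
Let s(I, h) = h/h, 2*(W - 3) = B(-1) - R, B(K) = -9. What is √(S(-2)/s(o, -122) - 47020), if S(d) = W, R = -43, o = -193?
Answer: 10*I*√470 ≈ 216.79*I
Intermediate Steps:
W = 20 (W = 3 + (-9 - 1*(-43))/2 = 3 + (-9 + 43)/2 = 3 + (½)*34 = 3 + 17 = 20)
S(d) = 20
s(I, h) = 1
√(S(-2)/s(o, -122) - 47020) = √(20/1 - 47020) = √(20*1 - 47020) = √(20 - 47020) = √(-47000) = 10*I*√470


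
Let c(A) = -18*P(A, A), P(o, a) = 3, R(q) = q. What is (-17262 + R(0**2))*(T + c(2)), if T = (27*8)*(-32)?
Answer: 120247092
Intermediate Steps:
c(A) = -54 (c(A) = -18*3 = -54)
T = -6912 (T = 216*(-32) = -6912)
(-17262 + R(0**2))*(T + c(2)) = (-17262 + 0**2)*(-6912 - 54) = (-17262 + 0)*(-6966) = -17262*(-6966) = 120247092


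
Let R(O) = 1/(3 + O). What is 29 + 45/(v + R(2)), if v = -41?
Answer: 1897/68 ≈ 27.897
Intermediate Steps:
29 + 45/(v + R(2)) = 29 + 45/(-41 + 1/(3 + 2)) = 29 + 45/(-41 + 1/5) = 29 + 45/(-41 + ⅕) = 29 + 45/(-204/5) = 29 + 45*(-5/204) = 29 - 75/68 = 1897/68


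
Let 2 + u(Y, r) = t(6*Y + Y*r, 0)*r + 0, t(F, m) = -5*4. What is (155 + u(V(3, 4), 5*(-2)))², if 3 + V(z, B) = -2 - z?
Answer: 124609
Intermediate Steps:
V(z, B) = -5 - z (V(z, B) = -3 + (-2 - z) = -5 - z)
t(F, m) = -20
u(Y, r) = -2 - 20*r (u(Y, r) = -2 + (-20*r + 0) = -2 - 20*r)
(155 + u(V(3, 4), 5*(-2)))² = (155 + (-2 - 100*(-2)))² = (155 + (-2 - 20*(-10)))² = (155 + (-2 + 200))² = (155 + 198)² = 353² = 124609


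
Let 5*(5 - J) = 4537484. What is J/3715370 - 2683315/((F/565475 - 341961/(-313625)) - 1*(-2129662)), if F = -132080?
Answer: -422162691414429124595881/280651266078904768816650 ≈ -1.5042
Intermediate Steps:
J = -4537459/5 (J = 5 - 1/5*4537484 = 5 - 4537484/5 = -4537459/5 ≈ -9.0749e+5)
J/3715370 - 2683315/((F/565475 - 341961/(-313625)) - 1*(-2129662)) = -4537459/5/3715370 - 2683315/((-132080/565475 - 341961/(-313625)) - 1*(-2129662)) = -4537459/5*1/3715370 - 2683315/((-132080*1/565475 - 341961*(-1/313625)) + 2129662) = -4537459/18576850 - 2683315/((-26416/113095 + 341961/313625) + 2129662) = -4537459/18576850 - 2683315/(6077872259/7093883875 + 2129662) = -4537459/18576850 - 2683315/15107580998872509/7093883875 = -4537459/18576850 - 2683315*7093883875/15107580998872509 = -4537459/18576850 - 19035125010045625/15107580998872509 = -422162691414429124595881/280651266078904768816650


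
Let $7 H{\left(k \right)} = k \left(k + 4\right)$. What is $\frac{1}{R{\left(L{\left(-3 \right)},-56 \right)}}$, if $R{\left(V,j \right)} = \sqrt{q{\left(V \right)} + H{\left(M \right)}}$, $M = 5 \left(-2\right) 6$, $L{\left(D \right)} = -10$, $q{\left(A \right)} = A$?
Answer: $\frac{\sqrt{470}}{470} \approx 0.046127$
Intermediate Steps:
$M = -60$ ($M = \left(-10\right) 6 = -60$)
$H{\left(k \right)} = \frac{k \left(4 + k\right)}{7}$ ($H{\left(k \right)} = \frac{k \left(k + 4\right)}{7} = \frac{k \left(4 + k\right)}{7}$)
$R{\left(V,j \right)} = \sqrt{480 + V}$ ($R{\left(V,j \right)} = \sqrt{V + \frac{1}{7} \left(-60\right) \left(4 - 60\right)} = \sqrt{V + \frac{1}{7} \left(-60\right) \left(-56\right)} = \sqrt{V + 480} = \sqrt{480 + V}$)
$\frac{1}{R{\left(L{\left(-3 \right)},-56 \right)}} = \frac{1}{\sqrt{480 - 10}} = \frac{1}{\sqrt{470}} = \frac{\sqrt{470}}{470}$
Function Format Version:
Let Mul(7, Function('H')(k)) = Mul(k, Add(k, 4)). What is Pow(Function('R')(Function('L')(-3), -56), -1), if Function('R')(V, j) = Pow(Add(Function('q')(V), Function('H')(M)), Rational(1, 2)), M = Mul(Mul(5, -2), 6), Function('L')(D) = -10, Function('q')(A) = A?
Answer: Mul(Rational(1, 470), Pow(470, Rational(1, 2))) ≈ 0.046127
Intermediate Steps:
M = -60 (M = Mul(-10, 6) = -60)
Function('H')(k) = Mul(Rational(1, 7), k, Add(4, k)) (Function('H')(k) = Mul(Rational(1, 7), Mul(k, Add(k, 4))) = Mul(Rational(1, 7), Mul(k, Add(4, k))) = Mul(Rational(1, 7), k, Add(4, k)))
Function('R')(V, j) = Pow(Add(480, V), Rational(1, 2)) (Function('R')(V, j) = Pow(Add(V, Mul(Rational(1, 7), -60, Add(4, -60))), Rational(1, 2)) = Pow(Add(V, Mul(Rational(1, 7), -60, -56)), Rational(1, 2)) = Pow(Add(V, 480), Rational(1, 2)) = Pow(Add(480, V), Rational(1, 2)))
Pow(Function('R')(Function('L')(-3), -56), -1) = Pow(Pow(Add(480, -10), Rational(1, 2)), -1) = Pow(Pow(470, Rational(1, 2)), -1) = Mul(Rational(1, 470), Pow(470, Rational(1, 2)))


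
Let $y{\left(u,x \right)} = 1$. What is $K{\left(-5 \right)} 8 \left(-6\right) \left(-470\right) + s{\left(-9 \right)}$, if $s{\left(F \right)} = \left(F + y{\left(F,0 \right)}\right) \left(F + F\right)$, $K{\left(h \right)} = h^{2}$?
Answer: $564144$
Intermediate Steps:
$s{\left(F \right)} = 2 F \left(1 + F\right)$ ($s{\left(F \right)} = \left(F + 1\right) \left(F + F\right) = \left(1 + F\right) 2 F = 2 F \left(1 + F\right)$)
$K{\left(-5 \right)} 8 \left(-6\right) \left(-470\right) + s{\left(-9 \right)} = \left(-5\right)^{2} \cdot 8 \left(-6\right) \left(-470\right) + 2 \left(-9\right) \left(1 - 9\right) = 25 \cdot 8 \left(-6\right) \left(-470\right) + 2 \left(-9\right) \left(-8\right) = 200 \left(-6\right) \left(-470\right) + 144 = \left(-1200\right) \left(-470\right) + 144 = 564000 + 144 = 564144$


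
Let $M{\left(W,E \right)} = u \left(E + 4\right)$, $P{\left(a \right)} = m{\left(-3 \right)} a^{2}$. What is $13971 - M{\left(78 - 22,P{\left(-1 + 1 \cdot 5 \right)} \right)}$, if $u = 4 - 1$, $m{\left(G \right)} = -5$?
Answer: $14199$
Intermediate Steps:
$u = 3$
$P{\left(a \right)} = - 5 a^{2}$
$M{\left(W,E \right)} = 12 + 3 E$ ($M{\left(W,E \right)} = 3 \left(E + 4\right) = 3 \left(4 + E\right) = 12 + 3 E$)
$13971 - M{\left(78 - 22,P{\left(-1 + 1 \cdot 5 \right)} \right)} = 13971 - \left(12 + 3 \left(- 5 \left(-1 + 1 \cdot 5\right)^{2}\right)\right) = 13971 - \left(12 + 3 \left(- 5 \left(-1 + 5\right)^{2}\right)\right) = 13971 - \left(12 + 3 \left(- 5 \cdot 4^{2}\right)\right) = 13971 - \left(12 + 3 \left(\left(-5\right) 16\right)\right) = 13971 - \left(12 + 3 \left(-80\right)\right) = 13971 - \left(12 - 240\right) = 13971 - -228 = 13971 + 228 = 14199$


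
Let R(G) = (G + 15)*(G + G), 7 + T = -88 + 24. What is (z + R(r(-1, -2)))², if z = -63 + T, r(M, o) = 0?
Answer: 17956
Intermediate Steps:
T = -71 (T = -7 + (-88 + 24) = -7 - 64 = -71)
R(G) = 2*G*(15 + G) (R(G) = (15 + G)*(2*G) = 2*G*(15 + G))
z = -134 (z = -63 - 71 = -134)
(z + R(r(-1, -2)))² = (-134 + 2*0*(15 + 0))² = (-134 + 2*0*15)² = (-134 + 0)² = (-134)² = 17956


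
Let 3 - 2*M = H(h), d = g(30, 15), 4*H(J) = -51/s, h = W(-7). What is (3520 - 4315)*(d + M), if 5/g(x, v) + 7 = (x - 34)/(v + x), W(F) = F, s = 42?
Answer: -26882925/35728 ≈ -752.43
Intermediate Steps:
h = -7
g(x, v) = 5/(-7 + (-34 + x)/(v + x)) (g(x, v) = 5/(-7 + (x - 34)/(v + x)) = 5/(-7 + (-34 + x)/(v + x)))
H(J) = -17/56 (H(J) = (-51/42)/4 = (-51*1/42)/4 = (¼)*(-17/14) = -17/56)
d = -225/319 (d = 5*(-1*15 - 1*30)/(34 + 6*30 + 7*15) = 5*(-15 - 30)/(34 + 180 + 105) = 5*(-45)/319 = 5*(1/319)*(-45) = -225/319 ≈ -0.70533)
M = 185/112 (M = 3/2 - ½*(-17/56) = 3/2 + 17/112 = 185/112 ≈ 1.6518)
(3520 - 4315)*(d + M) = (3520 - 4315)*(-225/319 + 185/112) = -795*33815/35728 = -26882925/35728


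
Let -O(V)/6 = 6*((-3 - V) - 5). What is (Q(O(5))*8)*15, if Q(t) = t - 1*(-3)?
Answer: 56520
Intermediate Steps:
O(V) = 288 + 36*V (O(V) = -36*((-3 - V) - 5) = -36*(-8 - V) = -6*(-48 - 6*V) = 288 + 36*V)
Q(t) = 3 + t (Q(t) = t + 3 = 3 + t)
(Q(O(5))*8)*15 = ((3 + (288 + 36*5))*8)*15 = ((3 + (288 + 180))*8)*15 = ((3 + 468)*8)*15 = (471*8)*15 = 3768*15 = 56520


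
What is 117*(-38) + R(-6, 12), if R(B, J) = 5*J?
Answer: -4386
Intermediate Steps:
117*(-38) + R(-6, 12) = 117*(-38) + 5*12 = -4446 + 60 = -4386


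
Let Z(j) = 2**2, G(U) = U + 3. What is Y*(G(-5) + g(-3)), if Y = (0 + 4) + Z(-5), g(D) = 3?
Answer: 8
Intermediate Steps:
G(U) = 3 + U
Z(j) = 4
Y = 8 (Y = (0 + 4) + 4 = 4 + 4 = 8)
Y*(G(-5) + g(-3)) = 8*((3 - 5) + 3) = 8*(-2 + 3) = 8*1 = 8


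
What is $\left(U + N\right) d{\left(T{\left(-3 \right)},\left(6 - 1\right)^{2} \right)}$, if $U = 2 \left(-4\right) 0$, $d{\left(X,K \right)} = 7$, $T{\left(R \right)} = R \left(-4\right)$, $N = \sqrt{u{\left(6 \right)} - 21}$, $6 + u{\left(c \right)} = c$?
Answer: $7 i \sqrt{21} \approx 32.078 i$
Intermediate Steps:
$u{\left(c \right)} = -6 + c$
$N = i \sqrt{21}$ ($N = \sqrt{\left(-6 + 6\right) - 21} = \sqrt{0 - 21} = \sqrt{-21} = i \sqrt{21} \approx 4.5826 i$)
$T{\left(R \right)} = - 4 R$
$U = 0$ ($U = \left(-8\right) 0 = 0$)
$\left(U + N\right) d{\left(T{\left(-3 \right)},\left(6 - 1\right)^{2} \right)} = \left(0 + i \sqrt{21}\right) 7 = i \sqrt{21} \cdot 7 = 7 i \sqrt{21}$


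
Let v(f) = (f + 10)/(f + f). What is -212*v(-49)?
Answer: -4134/49 ≈ -84.367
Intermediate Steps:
v(f) = (10 + f)/(2*f) (v(f) = (10 + f)/((2*f)) = (10 + f)*(1/(2*f)) = (10 + f)/(2*f))
-212*v(-49) = -106*(10 - 49)/(-49) = -106*(-1)*(-39)/49 = -212*39/98 = -4134/49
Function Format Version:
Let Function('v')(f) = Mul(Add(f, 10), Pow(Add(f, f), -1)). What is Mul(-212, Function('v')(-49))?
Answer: Rational(-4134, 49) ≈ -84.367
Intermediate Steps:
Function('v')(f) = Mul(Rational(1, 2), Pow(f, -1), Add(10, f)) (Function('v')(f) = Mul(Add(10, f), Pow(Mul(2, f), -1)) = Mul(Add(10, f), Mul(Rational(1, 2), Pow(f, -1))) = Mul(Rational(1, 2), Pow(f, -1), Add(10, f)))
Mul(-212, Function('v')(-49)) = Mul(-212, Mul(Rational(1, 2), Pow(-49, -1), Add(10, -49))) = Mul(-212, Mul(Rational(1, 2), Rational(-1, 49), -39)) = Mul(-212, Rational(39, 98)) = Rational(-4134, 49)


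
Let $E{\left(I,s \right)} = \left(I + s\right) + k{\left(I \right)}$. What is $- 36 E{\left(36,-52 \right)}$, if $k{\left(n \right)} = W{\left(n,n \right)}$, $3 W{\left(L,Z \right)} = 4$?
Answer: $528$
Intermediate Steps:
$W{\left(L,Z \right)} = \frac{4}{3}$ ($W{\left(L,Z \right)} = \frac{1}{3} \cdot 4 = \frac{4}{3}$)
$k{\left(n \right)} = \frac{4}{3}$
$E{\left(I,s \right)} = \frac{4}{3} + I + s$ ($E{\left(I,s \right)} = \left(I + s\right) + \frac{4}{3} = \frac{4}{3} + I + s$)
$- 36 E{\left(36,-52 \right)} = - 36 \left(\frac{4}{3} + 36 - 52\right) = \left(-36\right) \left(- \frac{44}{3}\right) = 528$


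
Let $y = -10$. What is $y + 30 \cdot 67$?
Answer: $2000$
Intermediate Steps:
$y + 30 \cdot 67 = -10 + 30 \cdot 67 = -10 + 2010 = 2000$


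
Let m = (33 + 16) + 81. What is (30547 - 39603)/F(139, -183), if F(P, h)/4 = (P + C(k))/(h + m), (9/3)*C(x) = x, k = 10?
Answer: 359976/427 ≈ 843.04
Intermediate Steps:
C(x) = x/3
m = 130 (m = 49 + 81 = 130)
F(P, h) = 4*(10/3 + P)/(130 + h) (F(P, h) = 4*((P + (1/3)*10)/(h + 130)) = 4*((P + 10/3)/(130 + h)) = 4*((10/3 + P)/(130 + h)) = 4*(10/3 + P)/(130 + h))
(30547 - 39603)/F(139, -183) = (30547 - 39603)/((4*(10 + 3*139)/(3*(130 - 183)))) = -9056*(-159/(4*(10 + 417))) = -9056/((4/3)*(-1/53)*427) = -9056/(-1708/159) = -9056*(-159/1708) = 359976/427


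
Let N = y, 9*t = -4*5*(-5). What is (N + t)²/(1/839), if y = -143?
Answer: 1182124991/81 ≈ 1.4594e+7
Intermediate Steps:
t = 100/9 (t = (-4*5*(-5))/9 = (-20*(-5))/9 = (⅑)*100 = 100/9 ≈ 11.111)
N = -143
(N + t)²/(1/839) = (-143 + 100/9)²/(1/839) = (-1187/9)²/(1/839) = (1408969/81)*839 = 1182124991/81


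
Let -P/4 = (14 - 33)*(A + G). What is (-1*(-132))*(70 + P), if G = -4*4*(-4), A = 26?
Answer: 912120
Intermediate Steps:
G = 64 (G = -16*(-4) = 64)
P = 6840 (P = -4*(14 - 33)*(26 + 64) = -(-76)*90 = -4*(-1710) = 6840)
(-1*(-132))*(70 + P) = (-1*(-132))*(70 + 6840) = 132*6910 = 912120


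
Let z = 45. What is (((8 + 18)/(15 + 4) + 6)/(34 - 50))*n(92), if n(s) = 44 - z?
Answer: 35/76 ≈ 0.46053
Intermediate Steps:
n(s) = -1 (n(s) = 44 - 1*45 = 44 - 45 = -1)
(((8 + 18)/(15 + 4) + 6)/(34 - 50))*n(92) = (((8 + 18)/(15 + 4) + 6)/(34 - 50))*(-1) = ((26/19 + 6)/(-16))*(-1) = ((26*(1/19) + 6)*(-1/16))*(-1) = ((26/19 + 6)*(-1/16))*(-1) = ((140/19)*(-1/16))*(-1) = -35/76*(-1) = 35/76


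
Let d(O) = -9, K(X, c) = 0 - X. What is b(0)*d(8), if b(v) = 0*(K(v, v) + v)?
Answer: 0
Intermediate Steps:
K(X, c) = -X
b(v) = 0 (b(v) = 0*(-v + v) = 0*0 = 0)
b(0)*d(8) = 0*(-9) = 0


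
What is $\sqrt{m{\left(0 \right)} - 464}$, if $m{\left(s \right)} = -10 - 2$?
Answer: $2 i \sqrt{119} \approx 21.817 i$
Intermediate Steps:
$m{\left(s \right)} = -12$ ($m{\left(s \right)} = -10 - 2 = -12$)
$\sqrt{m{\left(0 \right)} - 464} = \sqrt{-12 - 464} = \sqrt{-476} = 2 i \sqrt{119}$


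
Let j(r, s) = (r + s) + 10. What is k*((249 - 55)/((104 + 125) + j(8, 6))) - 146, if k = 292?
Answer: 19710/253 ≈ 77.905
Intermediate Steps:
j(r, s) = 10 + r + s
k*((249 - 55)/((104 + 125) + j(8, 6))) - 146 = 292*((249 - 55)/((104 + 125) + (10 + 8 + 6))) - 146 = 292*(194/(229 + 24)) - 146 = 292*(194/253) - 146 = 56648/253 - 146 = 19710/253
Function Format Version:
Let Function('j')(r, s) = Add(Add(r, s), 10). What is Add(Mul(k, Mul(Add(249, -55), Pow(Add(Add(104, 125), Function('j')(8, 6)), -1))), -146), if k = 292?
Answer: Rational(19710, 253) ≈ 77.905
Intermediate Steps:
Function('j')(r, s) = Add(10, r, s)
Add(Mul(k, Mul(Add(249, -55), Pow(Add(Add(104, 125), Function('j')(8, 6)), -1))), -146) = Add(Mul(292, Mul(Add(249, -55), Pow(Add(Add(104, 125), Add(10, 8, 6)), -1))), -146) = Add(Mul(292, Mul(194, Pow(Add(229, 24), -1))), -146) = Add(Mul(292, Mul(194, Pow(253, -1))), -146) = Add(Mul(292, Mul(194, Rational(1, 253))), -146) = Add(Mul(292, Rational(194, 253)), -146) = Add(Rational(56648, 253), -146) = Rational(19710, 253)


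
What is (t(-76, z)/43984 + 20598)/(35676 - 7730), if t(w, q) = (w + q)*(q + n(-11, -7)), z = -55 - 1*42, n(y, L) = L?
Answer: 113250053/153647108 ≈ 0.73708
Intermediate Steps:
z = -97 (z = -55 - 42 = -97)
t(w, q) = (-7 + q)*(q + w) (t(w, q) = (w + q)*(q - 7) = (q + w)*(-7 + q) = (-7 + q)*(q + w))
(t(-76, z)/43984 + 20598)/(35676 - 7730) = (((-97)² - 7*(-97) - 7*(-76) - 97*(-76))/43984 + 20598)/(35676 - 7730) = ((9409 + 679 + 532 + 7372)*(1/43984) + 20598)/27946 = (17992*(1/43984) + 20598)*(1/27946) = (2249/5498 + 20598)*(1/27946) = (113250053/5498)*(1/27946) = 113250053/153647108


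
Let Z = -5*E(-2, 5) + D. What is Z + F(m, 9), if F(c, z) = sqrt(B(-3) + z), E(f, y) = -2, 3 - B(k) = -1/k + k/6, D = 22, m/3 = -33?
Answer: 32 + sqrt(438)/6 ≈ 35.488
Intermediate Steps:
m = -99 (m = 3*(-33) = -99)
B(k) = 3 + 1/k - k/6 (B(k) = 3 - (-1/k + k/6) = 3 + (1/k - k/6) = 3 + 1/k - k/6)
Z = 32 (Z = -5*(-2) + 22 = 10 + 22 = 32)
F(c, z) = sqrt(19/6 + z) (F(c, z) = sqrt((3 + 1/(-3) - 1/6*(-3)) + z) = sqrt((3 - 1/3 + 1/2) + z) = sqrt(19/6 + z))
Z + F(m, 9) = 32 + sqrt(114 + 36*9)/6 = 32 + sqrt(114 + 324)/6 = 32 + sqrt(438)/6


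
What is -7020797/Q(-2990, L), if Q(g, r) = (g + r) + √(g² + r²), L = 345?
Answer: -7020797/780 - 7020797*√685/17940 ≈ -19244.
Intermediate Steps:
Q(g, r) = g + r + √(g² + r²)
-7020797/Q(-2990, L) = -7020797/(-2990 + 345 + √((-2990)² + 345²)) = -7020797/(-2990 + 345 + √(8940100 + 119025)) = -7020797/(-2990 + 345 + √9059125) = -7020797/(-2990 + 345 + 115*√685) = -7020797/(-2645 + 115*√685)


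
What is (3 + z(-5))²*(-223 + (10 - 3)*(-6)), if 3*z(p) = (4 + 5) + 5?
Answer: -140185/9 ≈ -15576.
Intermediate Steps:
z(p) = 14/3 (z(p) = ((4 + 5) + 5)/3 = (9 + 5)/3 = (⅓)*14 = 14/3)
(3 + z(-5))²*(-223 + (10 - 3)*(-6)) = (3 + 14/3)²*(-223 + (10 - 3)*(-6)) = (23/3)²*(-223 + 7*(-6)) = 529*(-223 - 42)/9 = (529/9)*(-265) = -140185/9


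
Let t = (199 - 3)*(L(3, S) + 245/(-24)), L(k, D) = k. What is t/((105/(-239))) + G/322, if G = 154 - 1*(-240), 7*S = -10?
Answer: 46615799/14490 ≈ 3217.1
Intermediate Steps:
S = -10/7 (S = (1/7)*(-10) = -10/7 ≈ -1.4286)
G = 394 (G = 154 + 240 = 394)
t = -8477/6 (t = (199 - 3)*(3 + 245/(-24)) = 196*(3 + 245*(-1/24)) = 196*(3 - 245/24) = 196*(-173/24) = -8477/6 ≈ -1412.8)
t/((105/(-239))) + G/322 = -8477/(6*(105/(-239))) + 394/322 = -8477/(6*(105*(-1/239))) + 394*(1/322) = -8477/(6*(-105/239)) + 197/161 = -8477/6*(-239/105) + 197/161 = 289429/90 + 197/161 = 46615799/14490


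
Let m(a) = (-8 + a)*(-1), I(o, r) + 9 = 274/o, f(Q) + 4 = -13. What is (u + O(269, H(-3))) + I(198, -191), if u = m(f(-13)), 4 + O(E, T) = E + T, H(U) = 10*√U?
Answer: 27956/99 + 10*I*√3 ≈ 282.38 + 17.32*I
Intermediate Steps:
f(Q) = -17 (f(Q) = -4 - 13 = -17)
I(o, r) = -9 + 274/o
m(a) = 8 - a
O(E, T) = -4 + E + T (O(E, T) = -4 + (E + T) = -4 + E + T)
u = 25 (u = 8 - 1*(-17) = 8 + 17 = 25)
(u + O(269, H(-3))) + I(198, -191) = (25 + (-4 + 269 + 10*√(-3))) + (-9 + 274/198) = (25 + (-4 + 269 + 10*(I*√3))) + (-9 + 274*(1/198)) = (25 + (-4 + 269 + 10*I*√3)) + (-9 + 137/99) = (25 + (265 + 10*I*√3)) - 754/99 = (290 + 10*I*√3) - 754/99 = 27956/99 + 10*I*√3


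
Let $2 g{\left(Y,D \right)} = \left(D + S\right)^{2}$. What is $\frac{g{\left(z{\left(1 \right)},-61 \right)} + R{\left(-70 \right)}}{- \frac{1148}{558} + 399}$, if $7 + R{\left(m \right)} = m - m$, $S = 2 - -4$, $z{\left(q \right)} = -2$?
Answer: $\frac{840069}{221494} \approx 3.7927$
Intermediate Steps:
$S = 6$ ($S = 2 + 4 = 6$)
$R{\left(m \right)} = -7$ ($R{\left(m \right)} = -7 + \left(m - m\right) = -7 + 0 = -7$)
$g{\left(Y,D \right)} = \frac{\left(6 + D\right)^{2}}{2}$ ($g{\left(Y,D \right)} = \frac{\left(D + 6\right)^{2}}{2} = \frac{\left(6 + D\right)^{2}}{2}$)
$\frac{g{\left(z{\left(1 \right)},-61 \right)} + R{\left(-70 \right)}}{- \frac{1148}{558} + 399} = \frac{\frac{\left(6 - 61\right)^{2}}{2} - 7}{- \frac{1148}{558} + 399} = \frac{\frac{\left(-55\right)^{2}}{2} - 7}{\left(-1148\right) \frac{1}{558} + 399} = \frac{\frac{1}{2} \cdot 3025 - 7}{- \frac{574}{279} + 399} = \frac{\frac{3025}{2} - 7}{\frac{110747}{279}} = \frac{3011}{2} \cdot \frac{279}{110747} = \frac{840069}{221494}$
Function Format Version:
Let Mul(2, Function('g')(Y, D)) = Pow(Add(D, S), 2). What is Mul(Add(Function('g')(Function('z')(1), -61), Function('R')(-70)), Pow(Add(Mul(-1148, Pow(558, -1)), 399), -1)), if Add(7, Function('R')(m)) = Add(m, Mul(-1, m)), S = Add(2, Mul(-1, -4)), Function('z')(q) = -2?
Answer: Rational(840069, 221494) ≈ 3.7927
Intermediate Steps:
S = 6 (S = Add(2, 4) = 6)
Function('R')(m) = -7 (Function('R')(m) = Add(-7, Add(m, Mul(-1, m))) = Add(-7, 0) = -7)
Function('g')(Y, D) = Mul(Rational(1, 2), Pow(Add(6, D), 2)) (Function('g')(Y, D) = Mul(Rational(1, 2), Pow(Add(D, 6), 2)) = Mul(Rational(1, 2), Pow(Add(6, D), 2)))
Mul(Add(Function('g')(Function('z')(1), -61), Function('R')(-70)), Pow(Add(Mul(-1148, Pow(558, -1)), 399), -1)) = Mul(Add(Mul(Rational(1, 2), Pow(Add(6, -61), 2)), -7), Pow(Add(Mul(-1148, Pow(558, -1)), 399), -1)) = Mul(Add(Mul(Rational(1, 2), Pow(-55, 2)), -7), Pow(Add(Mul(-1148, Rational(1, 558)), 399), -1)) = Mul(Add(Mul(Rational(1, 2), 3025), -7), Pow(Add(Rational(-574, 279), 399), -1)) = Mul(Add(Rational(3025, 2), -7), Pow(Rational(110747, 279), -1)) = Mul(Rational(3011, 2), Rational(279, 110747)) = Rational(840069, 221494)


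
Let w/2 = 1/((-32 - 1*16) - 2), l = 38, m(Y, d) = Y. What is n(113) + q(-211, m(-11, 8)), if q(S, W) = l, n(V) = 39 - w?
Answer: 1926/25 ≈ 77.040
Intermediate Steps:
w = -1/25 (w = 2/((-32 - 1*16) - 2) = 2/((-32 - 16) - 2) = 2/(-48 - 2) = 2/(-50) = 2*(-1/50) = -1/25 ≈ -0.040000)
n(V) = 976/25 (n(V) = 39 - 1*(-1/25) = 39 + 1/25 = 976/25)
q(S, W) = 38
n(113) + q(-211, m(-11, 8)) = 976/25 + 38 = 1926/25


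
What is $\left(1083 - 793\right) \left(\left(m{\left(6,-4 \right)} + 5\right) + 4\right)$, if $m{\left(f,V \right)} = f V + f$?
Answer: $-2610$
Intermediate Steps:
$m{\left(f,V \right)} = f + V f$ ($m{\left(f,V \right)} = V f + f = f + V f$)
$\left(1083 - 793\right) \left(\left(m{\left(6,-4 \right)} + 5\right) + 4\right) = \left(1083 - 793\right) \left(\left(6 \left(1 - 4\right) + 5\right) + 4\right) = 290 \left(\left(6 \left(-3\right) + 5\right) + 4\right) = 290 \left(\left(-18 + 5\right) + 4\right) = 290 \left(-13 + 4\right) = 290 \left(-9\right) = -2610$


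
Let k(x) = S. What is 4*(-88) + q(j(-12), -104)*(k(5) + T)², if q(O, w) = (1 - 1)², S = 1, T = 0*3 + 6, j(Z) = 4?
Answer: -352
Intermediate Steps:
T = 6 (T = 0 + 6 = 6)
q(O, w) = 0 (q(O, w) = 0² = 0)
k(x) = 1
4*(-88) + q(j(-12), -104)*(k(5) + T)² = 4*(-88) + 0*(1 + 6)² = -352 + 0*7² = -352 + 0*49 = -352 + 0 = -352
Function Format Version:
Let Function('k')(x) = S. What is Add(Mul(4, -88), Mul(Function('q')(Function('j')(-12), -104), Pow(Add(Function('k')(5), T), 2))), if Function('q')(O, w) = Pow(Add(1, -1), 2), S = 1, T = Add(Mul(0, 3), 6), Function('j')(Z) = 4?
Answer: -352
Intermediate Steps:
T = 6 (T = Add(0, 6) = 6)
Function('q')(O, w) = 0 (Function('q')(O, w) = Pow(0, 2) = 0)
Function('k')(x) = 1
Add(Mul(4, -88), Mul(Function('q')(Function('j')(-12), -104), Pow(Add(Function('k')(5), T), 2))) = Add(Mul(4, -88), Mul(0, Pow(Add(1, 6), 2))) = Add(-352, Mul(0, Pow(7, 2))) = Add(-352, Mul(0, 49)) = Add(-352, 0) = -352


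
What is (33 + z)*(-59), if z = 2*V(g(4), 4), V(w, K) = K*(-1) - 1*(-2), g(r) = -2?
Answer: -1711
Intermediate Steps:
V(w, K) = 2 - K (V(w, K) = -K + 2 = 2 - K)
z = -4 (z = 2*(2 - 1*4) = 2*(2 - 4) = 2*(-2) = -4)
(33 + z)*(-59) = (33 - 4)*(-59) = 29*(-59) = -1711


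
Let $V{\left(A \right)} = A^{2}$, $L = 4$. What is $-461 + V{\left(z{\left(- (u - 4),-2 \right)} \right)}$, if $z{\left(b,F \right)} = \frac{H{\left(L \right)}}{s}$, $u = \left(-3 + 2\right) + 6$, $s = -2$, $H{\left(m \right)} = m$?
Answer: $-457$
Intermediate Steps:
$u = 5$ ($u = -1 + 6 = 5$)
$z{\left(b,F \right)} = -2$ ($z{\left(b,F \right)} = \frac{4}{-2} = 4 \left(- \frac{1}{2}\right) = -2$)
$-461 + V{\left(z{\left(- (u - 4),-2 \right)} \right)} = -461 + \left(-2\right)^{2} = -461 + 4 = -457$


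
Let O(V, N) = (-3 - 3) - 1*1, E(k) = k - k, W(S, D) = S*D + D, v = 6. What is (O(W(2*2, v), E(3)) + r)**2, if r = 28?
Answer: 441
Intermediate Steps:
W(S, D) = D + D*S (W(S, D) = D*S + D = D + D*S)
E(k) = 0
O(V, N) = -7 (O(V, N) = -6 - 1 = -7)
(O(W(2*2, v), E(3)) + r)**2 = (-7 + 28)**2 = 21**2 = 441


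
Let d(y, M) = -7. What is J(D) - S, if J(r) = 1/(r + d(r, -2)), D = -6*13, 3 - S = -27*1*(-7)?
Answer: 15809/85 ≈ 185.99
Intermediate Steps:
S = -186 (S = 3 - (-27*1)*(-7) = 3 - (-27)*(-7) = 3 - 1*189 = 3 - 189 = -186)
D = -78
J(r) = 1/(-7 + r) (J(r) = 1/(r - 7) = 1/(-7 + r))
J(D) - S = 1/(-7 - 78) - 1*(-186) = 1/(-85) + 186 = -1/85 + 186 = 15809/85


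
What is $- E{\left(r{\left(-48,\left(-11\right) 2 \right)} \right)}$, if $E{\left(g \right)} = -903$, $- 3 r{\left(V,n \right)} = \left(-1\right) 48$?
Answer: $903$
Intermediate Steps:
$r{\left(V,n \right)} = 16$ ($r{\left(V,n \right)} = - \frac{\left(-1\right) 48}{3} = \left(- \frac{1}{3}\right) \left(-48\right) = 16$)
$- E{\left(r{\left(-48,\left(-11\right) 2 \right)} \right)} = \left(-1\right) \left(-903\right) = 903$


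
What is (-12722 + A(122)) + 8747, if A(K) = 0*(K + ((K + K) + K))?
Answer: -3975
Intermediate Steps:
A(K) = 0 (A(K) = 0*(K + (2*K + K)) = 0*(K + 3*K) = 0*(4*K) = 0)
(-12722 + A(122)) + 8747 = (-12722 + 0) + 8747 = -12722 + 8747 = -3975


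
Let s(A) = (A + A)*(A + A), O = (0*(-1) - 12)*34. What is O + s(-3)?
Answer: -372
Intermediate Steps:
O = -408 (O = (0 - 12)*34 = -12*34 = -408)
s(A) = 4*A² (s(A) = (2*A)*(2*A) = 4*A²)
O + s(-3) = -408 + 4*(-3)² = -408 + 4*9 = -408 + 36 = -372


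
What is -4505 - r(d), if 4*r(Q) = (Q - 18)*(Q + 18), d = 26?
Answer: -4593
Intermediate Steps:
r(Q) = (-18 + Q)*(18 + Q)/4 (r(Q) = ((Q - 18)*(Q + 18))/4 = ((-18 + Q)*(18 + Q))/4 = (-18 + Q)*(18 + Q)/4)
-4505 - r(d) = -4505 - (-81 + (¼)*26²) = -4505 - (-81 + (¼)*676) = -4505 - (-81 + 169) = -4505 - 1*88 = -4505 - 88 = -4593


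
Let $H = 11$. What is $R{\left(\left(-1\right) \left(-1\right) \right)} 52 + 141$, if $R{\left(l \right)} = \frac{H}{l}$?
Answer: $713$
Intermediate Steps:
$R{\left(l \right)} = \frac{11}{l}$
$R{\left(\left(-1\right) \left(-1\right) \right)} 52 + 141 = \frac{11}{\left(-1\right) \left(-1\right)} 52 + 141 = \frac{11}{1} \cdot 52 + 141 = 11 \cdot 1 \cdot 52 + 141 = 11 \cdot 52 + 141 = 572 + 141 = 713$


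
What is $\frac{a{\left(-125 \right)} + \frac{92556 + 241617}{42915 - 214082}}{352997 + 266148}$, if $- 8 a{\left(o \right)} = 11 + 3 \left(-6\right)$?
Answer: $- \frac{295043}{169563507544} \approx -1.74 \cdot 10^{-6}$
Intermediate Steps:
$a{\left(o \right)} = \frac{7}{8}$ ($a{\left(o \right)} = - \frac{11 + 3 \left(-6\right)}{8} = - \frac{11 - 18}{8} = \left(- \frac{1}{8}\right) \left(-7\right) = \frac{7}{8}$)
$\frac{a{\left(-125 \right)} + \frac{92556 + 241617}{42915 - 214082}}{352997 + 266148} = \frac{\frac{7}{8} + \frac{92556 + 241617}{42915 - 214082}}{352997 + 266148} = \frac{\frac{7}{8} + \frac{334173}{-171167}}{619145} = \left(\frac{7}{8} + 334173 \left(- \frac{1}{171167}\right)\right) \frac{1}{619145} = \left(\frac{7}{8} - \frac{334173}{171167}\right) \frac{1}{619145} = \left(- \frac{1475215}{1369336}\right) \frac{1}{619145} = - \frac{295043}{169563507544}$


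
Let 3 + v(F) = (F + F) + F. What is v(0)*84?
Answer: -252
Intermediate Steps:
v(F) = -3 + 3*F (v(F) = -3 + ((F + F) + F) = -3 + (2*F + F) = -3 + 3*F)
v(0)*84 = (-3 + 3*0)*84 = (-3 + 0)*84 = -3*84 = -252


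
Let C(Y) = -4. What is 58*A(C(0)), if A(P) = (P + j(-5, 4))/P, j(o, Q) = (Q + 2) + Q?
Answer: -87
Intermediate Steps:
j(o, Q) = 2 + 2*Q (j(o, Q) = (2 + Q) + Q = 2 + 2*Q)
A(P) = (10 + P)/P (A(P) = (P + (2 + 2*4))/P = (P + (2 + 8))/P = (P + 10)/P = (10 + P)/P)
58*A(C(0)) = 58*((10 - 4)/(-4)) = 58*(-1/4*6) = 58*(-3/2) = -87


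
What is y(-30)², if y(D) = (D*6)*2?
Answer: 129600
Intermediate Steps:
y(D) = 12*D (y(D) = (6*D)*2 = 12*D)
y(-30)² = (12*(-30))² = (-360)² = 129600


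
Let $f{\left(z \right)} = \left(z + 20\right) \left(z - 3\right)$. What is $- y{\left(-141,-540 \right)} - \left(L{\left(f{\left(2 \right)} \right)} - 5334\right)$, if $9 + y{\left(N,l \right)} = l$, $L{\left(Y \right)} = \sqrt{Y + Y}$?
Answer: $5883 - 2 i \sqrt{11} \approx 5883.0 - 6.6332 i$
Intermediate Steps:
$f{\left(z \right)} = \left(-3 + z\right) \left(20 + z\right)$ ($f{\left(z \right)} = \left(20 + z\right) \left(-3 + z\right) = \left(-3 + z\right) \left(20 + z\right)$)
$L{\left(Y \right)} = \sqrt{2} \sqrt{Y}$ ($L{\left(Y \right)} = \sqrt{2 Y} = \sqrt{2} \sqrt{Y}$)
$y{\left(N,l \right)} = -9 + l$
$- y{\left(-141,-540 \right)} - \left(L{\left(f{\left(2 \right)} \right)} - 5334\right) = - (-9 - 540) - \left(\sqrt{2} \sqrt{-60 + 2^{2} + 17 \cdot 2} - 5334\right) = \left(-1\right) \left(-549\right) - \left(\sqrt{2} \sqrt{-60 + 4 + 34} - 5334\right) = 549 - \left(\sqrt{2} \sqrt{-22} - 5334\right) = 549 - \left(\sqrt{2} i \sqrt{22} - 5334\right) = 549 - \left(2 i \sqrt{11} - 5334\right) = 549 - \left(-5334 + 2 i \sqrt{11}\right) = 549 + \left(5334 - 2 i \sqrt{11}\right) = 5883 - 2 i \sqrt{11}$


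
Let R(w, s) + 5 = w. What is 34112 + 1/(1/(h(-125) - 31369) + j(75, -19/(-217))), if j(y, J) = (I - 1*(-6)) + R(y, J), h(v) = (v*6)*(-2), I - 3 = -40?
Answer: 39736757549/1164890 ≈ 34112.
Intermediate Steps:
I = -37 (I = 3 - 40 = -37)
R(w, s) = -5 + w
h(v) = -12*v (h(v) = (6*v)*(-2) = -12*v)
j(y, J) = -36 + y (j(y, J) = (-37 - 1*(-6)) + (-5 + y) = (-37 + 6) + (-5 + y) = -31 + (-5 + y) = -36 + y)
34112 + 1/(1/(h(-125) - 31369) + j(75, -19/(-217))) = 34112 + 1/(1/(-12*(-125) - 31369) + (-36 + 75)) = 34112 + 1/(1/(1500 - 31369) + 39) = 34112 + 1/(1/(-29869) + 39) = 34112 + 1/(-1/29869 + 39) = 34112 + 1/(1164890/29869) = 34112 + 29869/1164890 = 39736757549/1164890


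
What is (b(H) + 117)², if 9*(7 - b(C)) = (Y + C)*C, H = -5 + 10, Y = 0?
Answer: 1190281/81 ≈ 14695.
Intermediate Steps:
H = 5
b(C) = 7 - C²/9 (b(C) = 7 - (0 + C)*C/9 = 7 - C*C/9 = 7 - C²/9)
(b(H) + 117)² = ((7 - ⅑*5²) + 117)² = ((7 - ⅑*25) + 117)² = ((7 - 25/9) + 117)² = (38/9 + 117)² = (1091/9)² = 1190281/81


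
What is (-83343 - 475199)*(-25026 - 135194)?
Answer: 89489599240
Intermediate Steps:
(-83343 - 475199)*(-25026 - 135194) = -558542*(-160220) = 89489599240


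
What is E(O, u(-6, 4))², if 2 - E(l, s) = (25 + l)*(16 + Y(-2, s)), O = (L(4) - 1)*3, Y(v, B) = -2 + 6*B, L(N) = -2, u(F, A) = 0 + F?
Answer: 125316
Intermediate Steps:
u(F, A) = F
O = -9 (O = (-2 - 1)*3 = -3*3 = -9)
E(l, s) = 2 - (14 + 6*s)*(25 + l) (E(l, s) = 2 - (25 + l)*(16 + (-2 + 6*s)) = 2 - (25 + l)*(14 + 6*s) = 2 - (14 + 6*s)*(25 + l))
E(O, u(-6, 4))² = (-348 - 150*(-6) - 14*(-9) - 6*(-9)*(-6))² = (-348 + 900 + 126 - 324)² = 354² = 125316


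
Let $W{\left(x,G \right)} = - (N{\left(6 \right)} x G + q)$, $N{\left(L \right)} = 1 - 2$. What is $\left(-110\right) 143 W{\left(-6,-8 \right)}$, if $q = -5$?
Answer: $-833690$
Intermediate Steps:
$N{\left(L \right)} = -1$ ($N{\left(L \right)} = 1 - 2 = -1$)
$W{\left(x,G \right)} = 5 + G x$ ($W{\left(x,G \right)} = - (- x G - 5) = - (- G x - 5) = - (-5 - G x) = 5 + G x$)
$\left(-110\right) 143 W{\left(-6,-8 \right)} = \left(-110\right) 143 \left(5 - -48\right) = - 15730 \left(5 + 48\right) = \left(-15730\right) 53 = -833690$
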